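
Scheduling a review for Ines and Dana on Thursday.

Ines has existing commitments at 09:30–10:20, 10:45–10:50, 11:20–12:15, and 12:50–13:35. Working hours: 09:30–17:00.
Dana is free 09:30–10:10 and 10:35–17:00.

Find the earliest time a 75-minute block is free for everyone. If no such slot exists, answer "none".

13:35

Ines free within 09:30–17:00: 10:20–10:45, 10:50–11:20, 12:15–12:50, 13:35–17:00.
Ines ∩ Dana: 10:35–10:45, 10:50–11:20, 12:15–12:50, 13:35–17:00.
Windows ≥ 75 min: 13:35–17:00.
Earliest such window starts at 13:35.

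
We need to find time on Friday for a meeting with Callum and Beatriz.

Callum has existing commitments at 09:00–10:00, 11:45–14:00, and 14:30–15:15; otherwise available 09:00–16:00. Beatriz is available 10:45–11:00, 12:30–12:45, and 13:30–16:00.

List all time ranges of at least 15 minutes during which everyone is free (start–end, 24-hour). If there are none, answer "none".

Callum free within 09:00–16:00: 10:00–11:45, 14:00–14:30, 15:15–16:00.
Callum ∩ Beatriz: 10:45–11:00, 14:00–14:30, 15:15–16:00.
Windows ≥ 15 min: 10:45–11:00, 14:00–14:30, 15:15–16:00.

10:45–11:00, 14:00–14:30, 15:15–16:00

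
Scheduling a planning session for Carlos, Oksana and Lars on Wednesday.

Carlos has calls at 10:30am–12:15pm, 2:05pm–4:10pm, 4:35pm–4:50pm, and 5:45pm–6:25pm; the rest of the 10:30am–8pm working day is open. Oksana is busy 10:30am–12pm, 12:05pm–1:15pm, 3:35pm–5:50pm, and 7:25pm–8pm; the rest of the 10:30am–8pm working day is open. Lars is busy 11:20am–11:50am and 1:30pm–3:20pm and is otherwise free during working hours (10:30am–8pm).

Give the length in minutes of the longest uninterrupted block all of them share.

Carlos free within 10:30–20:00: 12:15–14:05, 16:10–16:35, 16:50–17:45, 18:25–20:00.
Oksana free within 10:30–20:00: 12:00–12:05, 13:15–15:35, 17:50–19:25.
Lars free within 10:30–20:00: 10:30–11:20, 11:50–13:30, 15:20–20:00.
Carlos ∩ Oksana: 13:15–14:05, 18:25–19:25.
Carlos ∩ Oksana ∩ Lars: 13:15–13:30, 18:25–19:25.
Common window lengths: 15, 60 min; longest is 60.

60 minutes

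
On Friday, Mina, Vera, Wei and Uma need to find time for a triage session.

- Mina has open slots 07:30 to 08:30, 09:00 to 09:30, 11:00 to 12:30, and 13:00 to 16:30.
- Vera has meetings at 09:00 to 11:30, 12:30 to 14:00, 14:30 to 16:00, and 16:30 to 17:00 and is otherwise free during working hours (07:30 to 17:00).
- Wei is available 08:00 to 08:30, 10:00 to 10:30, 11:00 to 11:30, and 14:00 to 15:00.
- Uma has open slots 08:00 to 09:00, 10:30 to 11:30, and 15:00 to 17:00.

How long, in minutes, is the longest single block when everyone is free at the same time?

30 minutes

Vera free within 07:30–17:00: 07:30–09:00, 11:30–12:30, 14:00–14:30, 16:00–16:30.
Mina ∩ Vera: 07:30–08:30, 11:30–12:30, 14:00–14:30, 16:00–16:30.
Mina ∩ Vera ∩ Wei: 08:00–08:30, 14:00–14:30.
Mina ∩ Vera ∩ Wei ∩ Uma: 08:00–08:30.
Single common window of 30 minutes.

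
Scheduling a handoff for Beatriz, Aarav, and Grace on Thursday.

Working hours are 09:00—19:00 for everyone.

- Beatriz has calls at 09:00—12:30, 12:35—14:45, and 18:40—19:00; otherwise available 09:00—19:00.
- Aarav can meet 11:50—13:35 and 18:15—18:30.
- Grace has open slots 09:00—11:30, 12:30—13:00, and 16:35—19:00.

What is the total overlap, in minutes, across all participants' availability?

20 minutes

Beatriz free within 09:00–19:00: 12:30–12:35, 14:45–18:40.
Beatriz ∩ Aarav: 12:30–12:35, 18:15–18:30.
Beatriz ∩ Aarav ∩ Grace: 12:30–12:35, 18:15–18:30.
Total common minutes: 5 + 15 = 20.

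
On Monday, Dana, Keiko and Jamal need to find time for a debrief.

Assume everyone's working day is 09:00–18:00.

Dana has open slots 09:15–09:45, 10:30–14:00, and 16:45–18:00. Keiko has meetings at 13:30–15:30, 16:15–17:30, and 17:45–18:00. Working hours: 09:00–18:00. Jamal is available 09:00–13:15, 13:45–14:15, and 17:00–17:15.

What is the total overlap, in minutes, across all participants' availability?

195 minutes

Keiko free within 09:00–18:00: 09:00–13:30, 15:30–16:15, 17:30–17:45.
Dana ∩ Keiko: 09:15–09:45, 10:30–13:30, 17:30–17:45.
Dana ∩ Keiko ∩ Jamal: 09:15–09:45, 10:30–13:15.
Total common minutes: 30 + 165 = 195.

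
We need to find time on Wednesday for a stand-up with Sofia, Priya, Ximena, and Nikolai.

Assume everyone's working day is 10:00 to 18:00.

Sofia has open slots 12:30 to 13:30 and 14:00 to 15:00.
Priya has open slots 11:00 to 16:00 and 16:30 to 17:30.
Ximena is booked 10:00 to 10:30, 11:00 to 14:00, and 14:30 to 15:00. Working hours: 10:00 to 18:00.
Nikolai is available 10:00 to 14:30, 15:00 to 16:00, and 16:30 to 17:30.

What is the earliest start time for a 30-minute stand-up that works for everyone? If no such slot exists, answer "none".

Ximena free within 10:00–18:00: 10:30–11:00, 14:00–14:30, 15:00–18:00.
Sofia ∩ Priya: 12:30–13:30, 14:00–15:00.
Sofia ∩ Priya ∩ Ximena: 14:00–14:30.
Sofia ∩ Priya ∩ Ximena ∩ Nikolai: 14:00–14:30.
Windows ≥ 30 min: 14:00–14:30.
Earliest such window starts at 14:00.

14:00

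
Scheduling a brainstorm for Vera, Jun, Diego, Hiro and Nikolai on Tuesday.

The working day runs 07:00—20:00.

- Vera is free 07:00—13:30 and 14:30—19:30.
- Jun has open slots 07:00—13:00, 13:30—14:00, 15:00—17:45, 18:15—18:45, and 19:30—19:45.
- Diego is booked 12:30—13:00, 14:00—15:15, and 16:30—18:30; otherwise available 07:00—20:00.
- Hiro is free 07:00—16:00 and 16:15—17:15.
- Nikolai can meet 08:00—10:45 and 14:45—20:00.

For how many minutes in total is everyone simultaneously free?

225 minutes

Diego free within 07:00–20:00: 07:00–12:30, 13:00–14:00, 15:15–16:30, 18:30–20:00.
Vera ∩ Jun: 07:00–13:00, 15:00–17:45, 18:15–18:45.
Vera ∩ Jun ∩ Diego: 07:00–12:30, 15:15–16:30, 18:30–18:45.
Vera ∩ Jun ∩ Diego ∩ Hiro: 07:00–12:30, 15:15–16:00, 16:15–16:30.
Vera ∩ Jun ∩ Diego ∩ Hiro ∩ Nikolai: 08:00–10:45, 15:15–16:00, 16:15–16:30.
Total common minutes: 165 + 45 + 15 = 225.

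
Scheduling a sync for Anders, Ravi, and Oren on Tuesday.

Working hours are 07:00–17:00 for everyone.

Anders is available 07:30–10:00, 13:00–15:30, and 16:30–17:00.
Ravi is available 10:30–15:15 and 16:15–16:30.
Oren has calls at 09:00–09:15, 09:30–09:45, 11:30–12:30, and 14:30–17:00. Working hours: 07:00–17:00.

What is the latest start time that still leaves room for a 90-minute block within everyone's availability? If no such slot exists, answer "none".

13:00

Oren free within 07:00–17:00: 07:00–09:00, 09:15–09:30, 09:45–11:30, 12:30–14:30.
Anders ∩ Ravi: 13:00–15:15.
Anders ∩ Ravi ∩ Oren: 13:00–14:30.
Windows ≥ 90 min: 13:00–14:30.
Latest start in the last window 13:00–14:30 is 14:30 − 90 min = 13:00.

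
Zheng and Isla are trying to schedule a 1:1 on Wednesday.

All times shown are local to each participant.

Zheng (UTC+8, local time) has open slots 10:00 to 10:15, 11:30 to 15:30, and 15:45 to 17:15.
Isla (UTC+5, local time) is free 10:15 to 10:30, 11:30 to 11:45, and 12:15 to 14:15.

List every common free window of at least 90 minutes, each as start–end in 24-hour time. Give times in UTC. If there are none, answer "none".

Zheng → UTC: 02:00–02:15, 03:30–07:30, 07:45–09:15.
Isla → UTC: 05:15–05:30, 06:30–06:45, 07:15–09:15.
Zheng ∩ Isla: 05:15–05:30, 06:30–06:45, 07:15–07:30, 07:45–09:15.
Windows ≥ 90 min: 07:45–09:15.

07:45–09:15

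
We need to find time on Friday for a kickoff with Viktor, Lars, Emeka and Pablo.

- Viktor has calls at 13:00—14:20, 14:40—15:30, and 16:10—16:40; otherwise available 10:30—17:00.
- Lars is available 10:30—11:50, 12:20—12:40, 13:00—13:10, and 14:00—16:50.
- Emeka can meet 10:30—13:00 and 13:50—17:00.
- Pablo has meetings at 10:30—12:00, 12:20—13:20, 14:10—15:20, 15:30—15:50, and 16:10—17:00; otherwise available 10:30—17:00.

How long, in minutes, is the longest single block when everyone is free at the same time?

20 minutes

Viktor free within 10:30–17:00: 10:30–13:00, 14:20–14:40, 15:30–16:10, 16:40–17:00.
Pablo free within 10:30–17:00: 12:00–12:20, 13:20–14:10, 15:20–15:30, 15:50–16:10.
Viktor ∩ Lars: 10:30–11:50, 12:20–12:40, 14:20–14:40, 15:30–16:10, 16:40–16:50.
Viktor ∩ Lars ∩ Emeka: 10:30–11:50, 12:20–12:40, 14:20–14:40, 15:30–16:10, 16:40–16:50.
Viktor ∩ Lars ∩ Emeka ∩ Pablo: 15:50–16:10.
Single common window of 20 minutes.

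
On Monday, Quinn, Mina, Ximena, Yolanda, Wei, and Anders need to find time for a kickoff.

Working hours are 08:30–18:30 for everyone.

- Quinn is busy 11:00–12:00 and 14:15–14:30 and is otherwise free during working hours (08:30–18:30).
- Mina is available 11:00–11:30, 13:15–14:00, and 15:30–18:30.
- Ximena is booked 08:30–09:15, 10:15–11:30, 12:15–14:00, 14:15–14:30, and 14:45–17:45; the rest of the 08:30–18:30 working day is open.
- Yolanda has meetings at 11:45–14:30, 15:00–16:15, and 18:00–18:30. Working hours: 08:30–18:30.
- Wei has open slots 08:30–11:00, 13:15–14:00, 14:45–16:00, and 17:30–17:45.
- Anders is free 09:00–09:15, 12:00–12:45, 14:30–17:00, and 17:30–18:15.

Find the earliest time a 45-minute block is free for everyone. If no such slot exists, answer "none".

none

Quinn free within 08:30–18:30: 08:30–11:00, 12:00–14:15, 14:30–18:30.
Ximena free within 08:30–18:30: 09:15–10:15, 11:30–12:15, 14:00–14:15, 14:30–14:45, 17:45–18:30.
Yolanda free within 08:30–18:30: 08:30–11:45, 14:30–15:00, 16:15–18:00.
Quinn ∩ Mina: 13:15–14:00, 15:30–18:30.
Quinn ∩ Mina ∩ Ximena: 17:45–18:30.
Quinn ∩ Mina ∩ Ximena ∩ Yolanda: 17:45–18:00.
Quinn ∩ Mina ∩ Ximena ∩ Yolanda ∩ Wei: (none).
Quinn ∩ Mina ∩ Ximena ∩ Yolanda ∩ Wei ∩ Anders: (none).
Windows ≥ 45 min: (none).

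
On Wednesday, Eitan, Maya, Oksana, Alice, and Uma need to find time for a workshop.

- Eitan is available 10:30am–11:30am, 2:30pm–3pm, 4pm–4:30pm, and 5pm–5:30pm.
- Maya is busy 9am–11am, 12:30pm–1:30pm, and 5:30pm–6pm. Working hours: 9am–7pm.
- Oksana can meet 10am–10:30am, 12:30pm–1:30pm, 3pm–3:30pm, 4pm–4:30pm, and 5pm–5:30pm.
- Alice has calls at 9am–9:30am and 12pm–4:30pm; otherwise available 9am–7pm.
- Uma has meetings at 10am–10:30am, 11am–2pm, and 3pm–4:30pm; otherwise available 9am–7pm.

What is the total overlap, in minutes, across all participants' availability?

30 minutes

Maya free within 09:00–19:00: 11:00–12:30, 13:30–17:30, 18:00–19:00.
Alice free within 09:00–19:00: 09:30–12:00, 16:30–19:00.
Uma free within 09:00–19:00: 09:00–10:00, 10:30–11:00, 14:00–15:00, 16:30–19:00.
Eitan ∩ Maya: 11:00–11:30, 14:30–15:00, 16:00–16:30, 17:00–17:30.
Eitan ∩ Maya ∩ Oksana: 16:00–16:30, 17:00–17:30.
Eitan ∩ Maya ∩ Oksana ∩ Alice: 17:00–17:30.
Eitan ∩ Maya ∩ Oksana ∩ Alice ∩ Uma: 17:00–17:30.
Total common minutes: 30.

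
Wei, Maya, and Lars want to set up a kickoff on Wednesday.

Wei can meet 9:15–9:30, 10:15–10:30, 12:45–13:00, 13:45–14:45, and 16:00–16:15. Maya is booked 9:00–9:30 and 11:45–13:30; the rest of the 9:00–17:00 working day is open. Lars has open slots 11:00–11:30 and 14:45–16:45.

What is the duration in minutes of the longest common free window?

Maya free within 09:00–17:00: 09:30–11:45, 13:30–17:00.
Wei ∩ Maya: 10:15–10:30, 13:45–14:45, 16:00–16:15.
Wei ∩ Maya ∩ Lars: 16:00–16:15.
Single common window of 15 minutes.

15 minutes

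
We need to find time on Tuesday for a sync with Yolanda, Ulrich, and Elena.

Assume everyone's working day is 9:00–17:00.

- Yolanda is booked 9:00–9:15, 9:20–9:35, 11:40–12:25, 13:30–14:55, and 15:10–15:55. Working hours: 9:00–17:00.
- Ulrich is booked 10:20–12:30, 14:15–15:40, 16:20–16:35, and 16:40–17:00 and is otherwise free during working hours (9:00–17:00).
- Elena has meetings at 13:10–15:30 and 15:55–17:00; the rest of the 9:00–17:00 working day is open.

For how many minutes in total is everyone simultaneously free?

90 minutes

Yolanda free within 09:00–17:00: 09:15–09:20, 09:35–11:40, 12:25–13:30, 14:55–15:10, 15:55–17:00.
Ulrich free within 09:00–17:00: 09:00–10:20, 12:30–14:15, 15:40–16:20, 16:35–16:40.
Elena free within 09:00–17:00: 09:00–13:10, 15:30–15:55.
Yolanda ∩ Ulrich: 09:15–09:20, 09:35–10:20, 12:30–13:30, 15:55–16:20, 16:35–16:40.
Yolanda ∩ Ulrich ∩ Elena: 09:15–09:20, 09:35–10:20, 12:30–13:10.
Total common minutes: 5 + 45 + 40 = 90.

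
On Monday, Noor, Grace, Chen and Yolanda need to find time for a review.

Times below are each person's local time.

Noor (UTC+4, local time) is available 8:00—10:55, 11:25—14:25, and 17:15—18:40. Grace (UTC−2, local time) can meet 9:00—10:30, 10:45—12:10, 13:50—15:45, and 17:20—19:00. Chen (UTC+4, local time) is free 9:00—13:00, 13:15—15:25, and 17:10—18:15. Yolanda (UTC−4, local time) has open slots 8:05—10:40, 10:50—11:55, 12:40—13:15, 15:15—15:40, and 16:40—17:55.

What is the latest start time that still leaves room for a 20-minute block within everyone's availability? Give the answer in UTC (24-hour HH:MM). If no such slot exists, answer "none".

Noor → UTC: 04:00–06:55, 07:25–10:25, 13:15–14:40.
Grace → UTC: 11:00–12:30, 12:45–14:10, 15:50–17:45, 19:20–21:00.
Chen → UTC: 05:00–09:00, 09:15–11:25, 13:10–14:15.
Yolanda → UTC: 12:05–14:40, 14:50–15:55, 16:40–17:15, 19:15–19:40, 20:40–21:55.
Noor ∩ Grace: 13:15–14:10.
Noor ∩ Grace ∩ Chen: 13:15–14:10.
Noor ∩ Grace ∩ Chen ∩ Yolanda: 13:15–14:10.
Windows ≥ 20 min: 13:15–14:10.
Latest start in the last window 13:15–14:10 is 14:10 − 20 min = 13:50.

13:50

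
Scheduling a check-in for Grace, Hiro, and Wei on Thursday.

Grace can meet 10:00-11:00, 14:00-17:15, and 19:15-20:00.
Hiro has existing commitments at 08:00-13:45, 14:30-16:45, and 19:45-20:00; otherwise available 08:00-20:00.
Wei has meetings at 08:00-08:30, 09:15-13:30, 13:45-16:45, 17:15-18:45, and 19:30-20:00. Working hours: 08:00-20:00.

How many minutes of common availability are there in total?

Hiro free within 08:00–20:00: 13:45–14:30, 16:45–19:45.
Wei free within 08:00–20:00: 08:30–09:15, 13:30–13:45, 16:45–17:15, 18:45–19:30.
Grace ∩ Hiro: 14:00–14:30, 16:45–17:15, 19:15–19:45.
Grace ∩ Hiro ∩ Wei: 16:45–17:15, 19:15–19:30.
Total common minutes: 30 + 15 = 45.

45 minutes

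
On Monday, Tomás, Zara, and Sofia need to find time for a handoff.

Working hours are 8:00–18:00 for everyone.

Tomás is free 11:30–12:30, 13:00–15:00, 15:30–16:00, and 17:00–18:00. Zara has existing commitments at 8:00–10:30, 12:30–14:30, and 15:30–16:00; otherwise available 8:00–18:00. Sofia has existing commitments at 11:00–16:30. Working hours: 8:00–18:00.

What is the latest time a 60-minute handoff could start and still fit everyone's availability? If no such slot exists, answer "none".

Zara free within 08:00–18:00: 10:30–12:30, 14:30–15:30, 16:00–18:00.
Sofia free within 08:00–18:00: 08:00–11:00, 16:30–18:00.
Tomás ∩ Zara: 11:30–12:30, 14:30–15:00, 17:00–18:00.
Tomás ∩ Zara ∩ Sofia: 17:00–18:00.
Windows ≥ 60 min: 17:00–18:00.
Latest start in the last window 17:00–18:00 is 18:00 − 60 min = 17:00.

17:00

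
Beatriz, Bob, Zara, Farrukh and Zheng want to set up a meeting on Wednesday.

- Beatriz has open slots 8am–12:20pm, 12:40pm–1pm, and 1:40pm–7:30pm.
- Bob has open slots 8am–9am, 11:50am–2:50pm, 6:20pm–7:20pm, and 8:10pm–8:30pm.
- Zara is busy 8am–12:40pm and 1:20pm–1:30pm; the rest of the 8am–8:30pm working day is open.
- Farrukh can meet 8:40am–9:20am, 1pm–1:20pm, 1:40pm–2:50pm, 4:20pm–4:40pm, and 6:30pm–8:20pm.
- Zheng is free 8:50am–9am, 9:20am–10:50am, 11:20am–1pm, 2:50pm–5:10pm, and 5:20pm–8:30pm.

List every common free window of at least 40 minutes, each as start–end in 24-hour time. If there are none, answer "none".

18:30–19:20

Zara free within 08:00–20:30: 12:40–13:20, 13:30–20:30.
Beatriz ∩ Bob: 08:00–09:00, 11:50–12:20, 12:40–13:00, 13:40–14:50, 18:20–19:20.
Beatriz ∩ Bob ∩ Zara: 12:40–13:00, 13:40–14:50, 18:20–19:20.
Beatriz ∩ Bob ∩ Zara ∩ Farrukh: 13:40–14:50, 18:30–19:20.
Beatriz ∩ Bob ∩ Zara ∩ Farrukh ∩ Zheng: 18:30–19:20.
Windows ≥ 40 min: 18:30–19:20.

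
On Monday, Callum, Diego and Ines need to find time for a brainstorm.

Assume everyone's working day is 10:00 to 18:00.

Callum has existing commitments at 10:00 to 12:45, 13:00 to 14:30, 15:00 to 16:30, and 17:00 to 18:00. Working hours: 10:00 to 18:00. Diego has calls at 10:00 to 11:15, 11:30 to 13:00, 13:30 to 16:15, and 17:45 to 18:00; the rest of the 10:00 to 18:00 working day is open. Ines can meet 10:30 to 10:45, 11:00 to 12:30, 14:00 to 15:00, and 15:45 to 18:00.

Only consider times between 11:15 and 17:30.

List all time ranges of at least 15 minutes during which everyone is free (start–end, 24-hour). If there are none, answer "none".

16:30–17:00

Callum free within 10:00–18:00: 12:45–13:00, 14:30–15:00, 16:30–17:00.
Diego free within 10:00–18:00: 11:15–11:30, 13:00–13:30, 16:15–17:45.
Callum ∩ Diego: 16:30–17:00.
Callum ∩ Diego ∩ Ines: 16:30–17:00.
Restricted to 11:15–17:30: 16:30–17:00.
Windows ≥ 15 min: 16:30–17:00.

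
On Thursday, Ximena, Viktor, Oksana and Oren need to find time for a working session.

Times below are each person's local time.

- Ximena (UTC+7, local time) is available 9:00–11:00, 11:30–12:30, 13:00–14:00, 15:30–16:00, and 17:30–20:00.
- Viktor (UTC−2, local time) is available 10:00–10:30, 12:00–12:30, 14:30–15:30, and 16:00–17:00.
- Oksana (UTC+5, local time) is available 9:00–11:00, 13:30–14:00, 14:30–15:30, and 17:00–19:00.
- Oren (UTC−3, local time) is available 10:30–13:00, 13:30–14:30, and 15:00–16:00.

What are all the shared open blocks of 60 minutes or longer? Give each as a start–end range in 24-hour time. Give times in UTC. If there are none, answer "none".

Ximena → UTC: 02:00–04:00, 04:30–05:30, 06:00–07:00, 08:30–09:00, 10:30–13:00.
Viktor → UTC: 12:00–12:30, 14:00–14:30, 16:30–17:30, 18:00–19:00.
Oksana → UTC: 04:00–06:00, 08:30–09:00, 09:30–10:30, 12:00–14:00.
Oren → UTC: 13:30–16:00, 16:30–17:30, 18:00–19:00.
Ximena ∩ Viktor: 12:00–12:30.
Ximena ∩ Viktor ∩ Oksana: 12:00–12:30.
Ximena ∩ Viktor ∩ Oksana ∩ Oren: (none).
Windows ≥ 60 min: (none).

none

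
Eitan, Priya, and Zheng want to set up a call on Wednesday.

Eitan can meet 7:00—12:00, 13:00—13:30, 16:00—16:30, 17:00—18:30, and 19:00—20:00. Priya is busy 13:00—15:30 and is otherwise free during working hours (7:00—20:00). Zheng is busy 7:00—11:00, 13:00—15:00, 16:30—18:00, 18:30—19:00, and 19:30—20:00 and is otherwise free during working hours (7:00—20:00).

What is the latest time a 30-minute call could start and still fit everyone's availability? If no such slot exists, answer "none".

19:00

Priya free within 07:00–20:00: 07:00–13:00, 15:30–20:00.
Zheng free within 07:00–20:00: 11:00–13:00, 15:00–16:30, 18:00–18:30, 19:00–19:30.
Eitan ∩ Priya: 07:00–12:00, 16:00–16:30, 17:00–18:30, 19:00–20:00.
Eitan ∩ Priya ∩ Zheng: 11:00–12:00, 16:00–16:30, 18:00–18:30, 19:00–19:30.
Windows ≥ 30 min: 11:00–12:00, 16:00–16:30, 18:00–18:30, 19:00–19:30.
Latest start in the last window 19:00–19:30 is 19:30 − 30 min = 19:00.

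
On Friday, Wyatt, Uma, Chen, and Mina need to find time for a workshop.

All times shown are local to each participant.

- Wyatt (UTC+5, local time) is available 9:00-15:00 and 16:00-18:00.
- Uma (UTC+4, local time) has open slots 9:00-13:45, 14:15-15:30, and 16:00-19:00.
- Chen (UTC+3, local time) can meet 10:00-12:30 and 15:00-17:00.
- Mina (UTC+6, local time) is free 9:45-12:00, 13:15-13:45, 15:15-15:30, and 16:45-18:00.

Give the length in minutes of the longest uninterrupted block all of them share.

30 minutes

Wyatt → UTC: 04:00–10:00, 11:00–13:00.
Uma → UTC: 05:00–09:45, 10:15–11:30, 12:00–15:00.
Chen → UTC: 07:00–09:30, 12:00–14:00.
Mina → UTC: 03:45–06:00, 07:15–07:45, 09:15–09:30, 10:45–12:00.
Wyatt ∩ Uma: 05:00–09:45, 11:00–11:30, 12:00–13:00.
Wyatt ∩ Uma ∩ Chen: 07:00–09:30, 12:00–13:00.
Wyatt ∩ Uma ∩ Chen ∩ Mina: 07:15–07:45, 09:15–09:30.
Common window lengths: 30, 15 min; longest is 30.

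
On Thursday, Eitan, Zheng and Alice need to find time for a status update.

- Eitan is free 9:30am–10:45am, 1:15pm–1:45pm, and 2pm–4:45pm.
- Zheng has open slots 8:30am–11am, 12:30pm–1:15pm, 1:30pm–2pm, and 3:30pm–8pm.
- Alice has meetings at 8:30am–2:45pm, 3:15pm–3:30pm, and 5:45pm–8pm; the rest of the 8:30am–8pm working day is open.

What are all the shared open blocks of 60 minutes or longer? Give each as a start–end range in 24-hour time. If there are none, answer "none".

Alice free within 08:30–20:00: 14:45–15:15, 15:30–17:45.
Eitan ∩ Zheng: 09:30–10:45, 13:30–13:45, 15:30–16:45.
Eitan ∩ Zheng ∩ Alice: 15:30–16:45.
Windows ≥ 60 min: 15:30–16:45.

15:30–16:45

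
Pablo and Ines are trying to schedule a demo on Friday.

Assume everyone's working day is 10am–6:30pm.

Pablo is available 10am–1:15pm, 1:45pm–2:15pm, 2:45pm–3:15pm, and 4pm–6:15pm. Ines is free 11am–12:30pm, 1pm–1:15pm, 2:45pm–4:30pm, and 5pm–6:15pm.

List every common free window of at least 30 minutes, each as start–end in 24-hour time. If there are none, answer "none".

Pablo ∩ Ines: 11:00–12:30, 13:00–13:15, 14:45–15:15, 16:00–16:30, 17:00–18:15.
Windows ≥ 30 min: 11:00–12:30, 14:45–15:15, 16:00–16:30, 17:00–18:15.

11:00–12:30, 14:45–15:15, 16:00–16:30, 17:00–18:15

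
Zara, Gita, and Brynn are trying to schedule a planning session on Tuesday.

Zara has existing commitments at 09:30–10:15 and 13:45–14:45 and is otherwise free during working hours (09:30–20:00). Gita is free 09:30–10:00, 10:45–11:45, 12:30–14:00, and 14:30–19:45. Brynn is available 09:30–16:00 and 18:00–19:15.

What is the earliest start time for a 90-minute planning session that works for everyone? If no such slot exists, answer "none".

Zara free within 09:30–20:00: 10:15–13:45, 14:45–20:00.
Zara ∩ Gita: 10:45–11:45, 12:30–13:45, 14:45–19:45.
Zara ∩ Gita ∩ Brynn: 10:45–11:45, 12:30–13:45, 14:45–16:00, 18:00–19:15.
Windows ≥ 90 min: (none).

none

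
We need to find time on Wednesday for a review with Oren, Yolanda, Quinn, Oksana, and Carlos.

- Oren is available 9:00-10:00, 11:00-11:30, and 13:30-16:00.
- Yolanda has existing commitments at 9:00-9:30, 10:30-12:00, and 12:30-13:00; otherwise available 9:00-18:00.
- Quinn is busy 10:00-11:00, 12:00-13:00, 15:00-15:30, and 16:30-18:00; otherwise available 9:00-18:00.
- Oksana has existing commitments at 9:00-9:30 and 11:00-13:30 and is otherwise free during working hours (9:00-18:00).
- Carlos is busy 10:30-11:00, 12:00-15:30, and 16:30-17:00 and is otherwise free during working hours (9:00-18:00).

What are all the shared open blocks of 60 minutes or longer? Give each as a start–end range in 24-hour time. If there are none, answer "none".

none

Yolanda free within 09:00–18:00: 09:30–10:30, 12:00–12:30, 13:00–18:00.
Quinn free within 09:00–18:00: 09:00–10:00, 11:00–12:00, 13:00–15:00, 15:30–16:30.
Oksana free within 09:00–18:00: 09:30–11:00, 13:30–18:00.
Carlos free within 09:00–18:00: 09:00–10:30, 11:00–12:00, 15:30–16:30, 17:00–18:00.
Oren ∩ Yolanda: 09:30–10:00, 13:30–16:00.
Oren ∩ Yolanda ∩ Quinn: 09:30–10:00, 13:30–15:00, 15:30–16:00.
Oren ∩ Yolanda ∩ Quinn ∩ Oksana: 09:30–10:00, 13:30–15:00, 15:30–16:00.
Oren ∩ Yolanda ∩ Quinn ∩ Oksana ∩ Carlos: 09:30–10:00, 15:30–16:00.
Windows ≥ 60 min: (none).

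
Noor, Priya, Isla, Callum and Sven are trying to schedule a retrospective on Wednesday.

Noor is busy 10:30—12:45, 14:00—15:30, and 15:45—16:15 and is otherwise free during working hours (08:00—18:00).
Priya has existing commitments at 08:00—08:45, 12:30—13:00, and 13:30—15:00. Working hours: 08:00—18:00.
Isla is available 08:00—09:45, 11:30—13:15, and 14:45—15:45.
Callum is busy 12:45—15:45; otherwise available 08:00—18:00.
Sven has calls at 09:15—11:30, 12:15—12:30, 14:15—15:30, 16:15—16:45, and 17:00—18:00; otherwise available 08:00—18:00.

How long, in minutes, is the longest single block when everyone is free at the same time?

Noor free within 08:00–18:00: 08:00–10:30, 12:45–14:00, 15:30–15:45, 16:15–18:00.
Priya free within 08:00–18:00: 08:45–12:30, 13:00–13:30, 15:00–18:00.
Callum free within 08:00–18:00: 08:00–12:45, 15:45–18:00.
Sven free within 08:00–18:00: 08:00–09:15, 11:30–12:15, 12:30–14:15, 15:30–16:15, 16:45–17:00.
Noor ∩ Priya: 08:45–10:30, 13:00–13:30, 15:30–15:45, 16:15–18:00.
Noor ∩ Priya ∩ Isla: 08:45–09:45, 13:00–13:15, 15:30–15:45.
Noor ∩ Priya ∩ Isla ∩ Callum: 08:45–09:45.
Noor ∩ Priya ∩ Isla ∩ Callum ∩ Sven: 08:45–09:15.
Single common window of 30 minutes.

30 minutes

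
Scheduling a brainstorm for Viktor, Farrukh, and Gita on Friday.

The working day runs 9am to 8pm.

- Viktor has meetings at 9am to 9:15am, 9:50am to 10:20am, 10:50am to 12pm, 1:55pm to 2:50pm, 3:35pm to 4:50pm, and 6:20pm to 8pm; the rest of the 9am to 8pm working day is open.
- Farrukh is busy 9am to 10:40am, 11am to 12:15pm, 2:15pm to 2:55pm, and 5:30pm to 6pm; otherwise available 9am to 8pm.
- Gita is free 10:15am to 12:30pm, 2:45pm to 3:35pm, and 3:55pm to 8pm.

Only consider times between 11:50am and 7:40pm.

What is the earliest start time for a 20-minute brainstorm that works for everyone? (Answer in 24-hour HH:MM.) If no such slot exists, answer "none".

Viktor free within 09:00–20:00: 09:15–09:50, 10:20–10:50, 12:00–13:55, 14:50–15:35, 16:50–18:20.
Farrukh free within 09:00–20:00: 10:40–11:00, 12:15–14:15, 14:55–17:30, 18:00–20:00.
Viktor ∩ Farrukh: 10:40–10:50, 12:15–13:55, 14:55–15:35, 16:50–17:30, 18:00–18:20.
Viktor ∩ Farrukh ∩ Gita: 10:40–10:50, 12:15–12:30, 14:55–15:35, 16:50–17:30, 18:00–18:20.
Restricted to 11:50–19:40: 12:15–12:30, 14:55–15:35, 16:50–17:30, 18:00–18:20.
Windows ≥ 20 min: 14:55–15:35, 16:50–17:30, 18:00–18:20.
Earliest such window starts at 14:55.

14:55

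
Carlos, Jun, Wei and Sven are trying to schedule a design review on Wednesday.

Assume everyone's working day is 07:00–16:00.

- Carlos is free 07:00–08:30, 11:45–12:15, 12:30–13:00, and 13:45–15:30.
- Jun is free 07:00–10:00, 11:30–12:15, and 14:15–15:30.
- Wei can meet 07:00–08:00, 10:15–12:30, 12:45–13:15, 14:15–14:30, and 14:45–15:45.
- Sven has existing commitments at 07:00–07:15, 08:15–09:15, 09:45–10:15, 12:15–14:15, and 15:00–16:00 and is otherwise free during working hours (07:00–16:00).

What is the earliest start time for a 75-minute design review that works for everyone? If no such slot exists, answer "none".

none

Sven free within 07:00–16:00: 07:15–08:15, 09:15–09:45, 10:15–12:15, 14:15–15:00.
Carlos ∩ Jun: 07:00–08:30, 11:45–12:15, 14:15–15:30.
Carlos ∩ Jun ∩ Wei: 07:00–08:00, 11:45–12:15, 14:15–14:30, 14:45–15:30.
Carlos ∩ Jun ∩ Wei ∩ Sven: 07:15–08:00, 11:45–12:15, 14:15–14:30, 14:45–15:00.
Windows ≥ 75 min: (none).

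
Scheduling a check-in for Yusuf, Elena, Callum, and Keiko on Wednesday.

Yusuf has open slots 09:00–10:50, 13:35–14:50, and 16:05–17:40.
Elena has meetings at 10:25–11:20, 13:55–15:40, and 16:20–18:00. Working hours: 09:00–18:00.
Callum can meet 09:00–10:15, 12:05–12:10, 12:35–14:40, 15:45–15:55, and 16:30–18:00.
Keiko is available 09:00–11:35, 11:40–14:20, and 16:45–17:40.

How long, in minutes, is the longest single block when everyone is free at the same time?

Elena free within 09:00–18:00: 09:00–10:25, 11:20–13:55, 15:40–16:20.
Yusuf ∩ Elena: 09:00–10:25, 13:35–13:55, 16:05–16:20.
Yusuf ∩ Elena ∩ Callum: 09:00–10:15, 13:35–13:55.
Yusuf ∩ Elena ∩ Callum ∩ Keiko: 09:00–10:15, 13:35–13:55.
Common window lengths: 75, 20 min; longest is 75.

75 minutes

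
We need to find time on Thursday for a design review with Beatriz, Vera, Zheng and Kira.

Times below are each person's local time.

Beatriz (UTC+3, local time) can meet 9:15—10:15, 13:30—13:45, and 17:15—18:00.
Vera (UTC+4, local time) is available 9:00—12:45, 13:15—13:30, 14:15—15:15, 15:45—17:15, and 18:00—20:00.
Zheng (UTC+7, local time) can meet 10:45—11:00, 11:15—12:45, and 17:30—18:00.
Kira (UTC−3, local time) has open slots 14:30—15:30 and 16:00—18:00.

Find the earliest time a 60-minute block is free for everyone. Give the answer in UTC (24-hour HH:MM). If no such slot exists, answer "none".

none

Beatriz → UTC: 06:15–07:15, 10:30–10:45, 14:15–15:00.
Vera → UTC: 05:00–08:45, 09:15–09:30, 10:15–11:15, 11:45–13:15, 14:00–16:00.
Zheng → UTC: 03:45–04:00, 04:15–05:45, 10:30–11:00.
Kira → UTC: 17:30–18:30, 19:00–21:00.
Beatriz ∩ Vera: 06:15–07:15, 10:30–10:45, 14:15–15:00.
Beatriz ∩ Vera ∩ Zheng: 10:30–10:45.
Beatriz ∩ Vera ∩ Zheng ∩ Kira: (none).
Windows ≥ 60 min: (none).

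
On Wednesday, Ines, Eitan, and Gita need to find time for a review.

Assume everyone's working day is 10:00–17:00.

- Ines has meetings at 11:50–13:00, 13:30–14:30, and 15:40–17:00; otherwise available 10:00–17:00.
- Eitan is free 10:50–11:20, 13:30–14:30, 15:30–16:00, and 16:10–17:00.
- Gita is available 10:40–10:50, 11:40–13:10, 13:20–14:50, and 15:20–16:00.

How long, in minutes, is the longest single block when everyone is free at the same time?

10 minutes

Ines free within 10:00–17:00: 10:00–11:50, 13:00–13:30, 14:30–15:40.
Ines ∩ Eitan: 10:50–11:20, 15:30–15:40.
Ines ∩ Eitan ∩ Gita: 15:30–15:40.
Single common window of 10 minutes.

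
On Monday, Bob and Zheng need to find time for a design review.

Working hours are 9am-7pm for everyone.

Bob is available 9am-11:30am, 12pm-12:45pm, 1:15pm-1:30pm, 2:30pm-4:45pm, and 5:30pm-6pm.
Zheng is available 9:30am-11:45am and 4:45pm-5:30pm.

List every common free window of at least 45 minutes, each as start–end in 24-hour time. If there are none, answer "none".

Bob ∩ Zheng: 09:30–11:30.
Windows ≥ 45 min: 09:30–11:30.

09:30–11:30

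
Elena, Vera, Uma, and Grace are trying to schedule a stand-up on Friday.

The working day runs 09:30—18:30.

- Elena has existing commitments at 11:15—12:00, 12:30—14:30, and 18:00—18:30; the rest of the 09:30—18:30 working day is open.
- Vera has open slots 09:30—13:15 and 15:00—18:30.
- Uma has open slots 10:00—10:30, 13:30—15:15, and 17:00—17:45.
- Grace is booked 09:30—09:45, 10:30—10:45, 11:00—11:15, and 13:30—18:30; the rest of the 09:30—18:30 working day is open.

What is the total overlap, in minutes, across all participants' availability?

Elena free within 09:30–18:30: 09:30–11:15, 12:00–12:30, 14:30–18:00.
Grace free within 09:30–18:30: 09:45–10:30, 10:45–11:00, 11:15–13:30.
Elena ∩ Vera: 09:30–11:15, 12:00–12:30, 15:00–18:00.
Elena ∩ Vera ∩ Uma: 10:00–10:30, 15:00–15:15, 17:00–17:45.
Elena ∩ Vera ∩ Uma ∩ Grace: 10:00–10:30.
Total common minutes: 30.

30 minutes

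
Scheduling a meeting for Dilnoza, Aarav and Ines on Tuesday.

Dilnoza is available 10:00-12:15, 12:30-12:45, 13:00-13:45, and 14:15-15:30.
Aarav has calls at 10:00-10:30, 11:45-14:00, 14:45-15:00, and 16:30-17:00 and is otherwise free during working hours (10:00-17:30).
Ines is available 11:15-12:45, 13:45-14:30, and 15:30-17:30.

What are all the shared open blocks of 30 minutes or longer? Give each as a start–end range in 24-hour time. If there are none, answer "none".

Aarav free within 10:00–17:30: 10:30–11:45, 14:00–14:45, 15:00–16:30, 17:00–17:30.
Dilnoza ∩ Aarav: 10:30–11:45, 14:15–14:45, 15:00–15:30.
Dilnoza ∩ Aarav ∩ Ines: 11:15–11:45, 14:15–14:30.
Windows ≥ 30 min: 11:15–11:45.

11:15–11:45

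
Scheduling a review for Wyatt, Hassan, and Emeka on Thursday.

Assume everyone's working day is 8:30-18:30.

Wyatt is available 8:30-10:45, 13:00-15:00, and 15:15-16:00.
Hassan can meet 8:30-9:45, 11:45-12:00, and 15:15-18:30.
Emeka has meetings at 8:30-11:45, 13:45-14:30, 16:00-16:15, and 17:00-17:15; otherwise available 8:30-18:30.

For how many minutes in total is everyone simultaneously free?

Emeka free within 08:30–18:30: 11:45–13:45, 14:30–16:00, 16:15–17:00, 17:15–18:30.
Wyatt ∩ Hassan: 08:30–09:45, 15:15–16:00.
Wyatt ∩ Hassan ∩ Emeka: 15:15–16:00.
Total common minutes: 45.

45 minutes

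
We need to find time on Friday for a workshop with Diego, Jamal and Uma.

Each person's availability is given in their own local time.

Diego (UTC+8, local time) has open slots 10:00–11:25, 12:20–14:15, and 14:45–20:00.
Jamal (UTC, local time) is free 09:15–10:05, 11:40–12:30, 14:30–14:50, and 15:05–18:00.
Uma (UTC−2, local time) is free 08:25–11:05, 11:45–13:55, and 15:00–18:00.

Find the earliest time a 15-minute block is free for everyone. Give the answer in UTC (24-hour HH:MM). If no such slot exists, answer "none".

11:40

Diego → UTC: 02:00–03:25, 04:20–06:15, 06:45–12:00.
Jamal → UTC: 09:15–10:05, 11:40–12:30, 14:30–14:50, 15:05–18:00.
Uma → UTC: 10:25–13:05, 13:45–15:55, 17:00–20:00.
Diego ∩ Jamal: 09:15–10:05, 11:40–12:00.
Diego ∩ Jamal ∩ Uma: 11:40–12:00.
Windows ≥ 15 min: 11:40–12:00.
Earliest such window starts at 11:40.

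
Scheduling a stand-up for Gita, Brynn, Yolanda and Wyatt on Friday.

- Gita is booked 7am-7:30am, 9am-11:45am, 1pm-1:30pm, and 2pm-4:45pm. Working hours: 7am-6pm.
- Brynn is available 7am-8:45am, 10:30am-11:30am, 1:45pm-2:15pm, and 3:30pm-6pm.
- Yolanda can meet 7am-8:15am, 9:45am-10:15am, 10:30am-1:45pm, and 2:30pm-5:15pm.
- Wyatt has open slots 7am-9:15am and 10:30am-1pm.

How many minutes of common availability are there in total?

Gita free within 07:00–18:00: 07:30–09:00, 11:45–13:00, 13:30–14:00, 16:45–18:00.
Gita ∩ Brynn: 07:30–08:45, 13:45–14:00, 16:45–18:00.
Gita ∩ Brynn ∩ Yolanda: 07:30–08:15, 16:45–17:15.
Gita ∩ Brynn ∩ Yolanda ∩ Wyatt: 07:30–08:15.
Total common minutes: 45.

45 minutes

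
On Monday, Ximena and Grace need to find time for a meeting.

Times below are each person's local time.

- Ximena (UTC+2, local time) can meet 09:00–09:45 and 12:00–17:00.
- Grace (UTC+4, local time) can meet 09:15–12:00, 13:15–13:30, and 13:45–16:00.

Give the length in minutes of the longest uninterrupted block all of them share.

120 minutes

Ximena → UTC: 07:00–07:45, 10:00–15:00.
Grace → UTC: 05:15–08:00, 09:15–09:30, 09:45–12:00.
Ximena ∩ Grace: 07:00–07:45, 10:00–12:00.
Common window lengths: 45, 120 min; longest is 120.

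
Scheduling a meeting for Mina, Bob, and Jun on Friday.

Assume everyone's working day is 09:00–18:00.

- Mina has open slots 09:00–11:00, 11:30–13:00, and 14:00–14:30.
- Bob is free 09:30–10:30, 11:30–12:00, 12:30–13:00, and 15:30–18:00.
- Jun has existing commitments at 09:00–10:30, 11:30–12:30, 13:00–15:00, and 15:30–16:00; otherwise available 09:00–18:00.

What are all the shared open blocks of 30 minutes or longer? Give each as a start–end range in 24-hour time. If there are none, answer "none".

Jun free within 09:00–18:00: 10:30–11:30, 12:30–13:00, 15:00–15:30, 16:00–18:00.
Mina ∩ Bob: 09:30–10:30, 11:30–12:00, 12:30–13:00.
Mina ∩ Bob ∩ Jun: 12:30–13:00.
Windows ≥ 30 min: 12:30–13:00.

12:30–13:00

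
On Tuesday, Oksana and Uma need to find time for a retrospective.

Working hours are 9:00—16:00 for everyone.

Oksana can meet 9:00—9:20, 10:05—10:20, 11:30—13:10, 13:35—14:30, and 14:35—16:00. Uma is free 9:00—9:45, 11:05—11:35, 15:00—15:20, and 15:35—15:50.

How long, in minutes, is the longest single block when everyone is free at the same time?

20 minutes

Oksana ∩ Uma: 09:00–09:20, 11:30–11:35, 15:00–15:20, 15:35–15:50.
Common window lengths: 20, 5, 20, 15 min; longest is 20.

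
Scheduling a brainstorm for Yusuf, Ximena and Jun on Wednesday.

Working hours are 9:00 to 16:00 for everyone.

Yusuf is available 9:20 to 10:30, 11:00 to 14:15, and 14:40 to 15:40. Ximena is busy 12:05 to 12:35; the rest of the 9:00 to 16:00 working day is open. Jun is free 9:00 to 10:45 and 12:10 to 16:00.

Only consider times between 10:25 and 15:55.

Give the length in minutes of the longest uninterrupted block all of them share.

Ximena free within 09:00–16:00: 09:00–12:05, 12:35–16:00.
Yusuf ∩ Ximena: 09:20–10:30, 11:00–12:05, 12:35–14:15, 14:40–15:40.
Yusuf ∩ Ximena ∩ Jun: 09:20–10:30, 12:35–14:15, 14:40–15:40.
Restricted to 10:25–15:55: 10:25–10:30, 12:35–14:15, 14:40–15:40.
Common window lengths: 5, 100, 60 min; longest is 100.

100 minutes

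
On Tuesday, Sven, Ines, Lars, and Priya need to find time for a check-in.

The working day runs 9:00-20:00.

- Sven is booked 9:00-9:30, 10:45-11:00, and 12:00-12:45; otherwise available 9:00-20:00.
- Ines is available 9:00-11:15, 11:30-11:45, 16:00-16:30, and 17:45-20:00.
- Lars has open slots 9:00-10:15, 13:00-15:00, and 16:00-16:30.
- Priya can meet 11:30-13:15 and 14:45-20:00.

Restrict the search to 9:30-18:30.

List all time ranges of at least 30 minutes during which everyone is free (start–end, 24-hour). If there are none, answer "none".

Sven free within 09:00–20:00: 09:30–10:45, 11:00–12:00, 12:45–20:00.
Sven ∩ Ines: 09:30–10:45, 11:00–11:15, 11:30–11:45, 16:00–16:30, 17:45–20:00.
Sven ∩ Ines ∩ Lars: 09:30–10:15, 16:00–16:30.
Sven ∩ Ines ∩ Lars ∩ Priya: 16:00–16:30.
Restricted to 09:30–18:30: 16:00–16:30.
Windows ≥ 30 min: 16:00–16:30.

16:00–16:30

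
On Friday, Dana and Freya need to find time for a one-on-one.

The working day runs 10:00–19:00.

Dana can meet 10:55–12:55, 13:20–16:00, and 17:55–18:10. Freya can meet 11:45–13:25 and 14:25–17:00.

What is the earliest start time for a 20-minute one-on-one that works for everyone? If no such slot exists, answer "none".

11:45

Dana ∩ Freya: 11:45–12:55, 13:20–13:25, 14:25–16:00.
Windows ≥ 20 min: 11:45–12:55, 14:25–16:00.
Earliest such window starts at 11:45.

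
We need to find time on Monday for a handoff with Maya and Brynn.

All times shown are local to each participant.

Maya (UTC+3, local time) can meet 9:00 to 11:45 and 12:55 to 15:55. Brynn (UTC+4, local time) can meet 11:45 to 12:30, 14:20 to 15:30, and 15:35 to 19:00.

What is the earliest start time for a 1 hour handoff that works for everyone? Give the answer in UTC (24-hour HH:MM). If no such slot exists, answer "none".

Maya → UTC: 06:00–08:45, 09:55–12:55.
Brynn → UTC: 07:45–08:30, 10:20–11:30, 11:35–15:00.
Maya ∩ Brynn: 07:45–08:30, 10:20–11:30, 11:35–12:55.
Windows ≥ 60 min: 10:20–11:30, 11:35–12:55.
Earliest such window starts at 10:20.

10:20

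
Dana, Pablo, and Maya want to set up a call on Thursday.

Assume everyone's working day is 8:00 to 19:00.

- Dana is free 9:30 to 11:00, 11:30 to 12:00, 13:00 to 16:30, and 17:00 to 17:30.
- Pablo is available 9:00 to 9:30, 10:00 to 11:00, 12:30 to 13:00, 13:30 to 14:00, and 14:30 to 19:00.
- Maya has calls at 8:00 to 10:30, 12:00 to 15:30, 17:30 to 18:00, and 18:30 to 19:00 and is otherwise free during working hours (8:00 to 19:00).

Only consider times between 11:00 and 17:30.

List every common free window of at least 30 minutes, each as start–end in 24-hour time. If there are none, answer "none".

15:30–16:30, 17:00–17:30

Maya free within 08:00–19:00: 10:30–12:00, 15:30–17:30, 18:00–18:30.
Dana ∩ Pablo: 10:00–11:00, 13:30–14:00, 14:30–16:30, 17:00–17:30.
Dana ∩ Pablo ∩ Maya: 10:30–11:00, 15:30–16:30, 17:00–17:30.
Restricted to 11:00–17:30: 15:30–16:30, 17:00–17:30.
Windows ≥ 30 min: 15:30–16:30, 17:00–17:30.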